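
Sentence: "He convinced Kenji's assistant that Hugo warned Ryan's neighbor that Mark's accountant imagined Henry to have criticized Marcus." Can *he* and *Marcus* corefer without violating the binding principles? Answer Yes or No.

*Marcus* is an R-expression; Principle C requires it to be free (not bound by any c-commanding expression).
— he: subject of the matrix clause; the pronoun c-commands the R-expression — coreference blocked (Principle C).

No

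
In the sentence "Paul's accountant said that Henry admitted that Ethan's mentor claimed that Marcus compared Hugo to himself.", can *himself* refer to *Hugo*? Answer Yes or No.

Yes

*himself* is a reflexive; Principle A requires it to be bound within its binding domain — the clause headed by 'compared'.
— Hugo: object of the clause headed by 'compared'; c-commands the reflexive within its binding domain — allowed (Principle A).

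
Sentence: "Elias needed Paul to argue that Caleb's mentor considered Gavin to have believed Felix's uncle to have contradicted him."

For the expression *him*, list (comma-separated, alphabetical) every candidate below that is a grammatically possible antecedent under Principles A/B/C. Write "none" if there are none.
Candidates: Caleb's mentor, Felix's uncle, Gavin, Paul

*him* is a pronoun; Principle B requires it to be free in its binding domain — the clause headed by 'contradicted'.
— Caleb's mentor: subject of the clause headed by 'considered'; c-commands the pronoun but lies outside its binding domain — allowed.
— Felix's uncle: subject of the clause headed by 'contradicted'; c-commands the pronoun within its binding domain — blocked (Principle B).
— Gavin: subject of the clause headed by 'believed'; c-commands the pronoun but lies outside its binding domain — allowed.
— Paul: subject of the clause headed by 'argue'; c-commands the pronoun but lies outside its binding domain — allowed.

Caleb's mentor, Gavin, Paul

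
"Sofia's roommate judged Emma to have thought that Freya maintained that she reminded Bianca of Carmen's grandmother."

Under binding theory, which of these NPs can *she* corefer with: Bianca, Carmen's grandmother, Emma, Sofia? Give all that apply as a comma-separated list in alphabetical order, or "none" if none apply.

Emma, Sofia

*she* is a pronoun; Principle B requires it to be free in its binding domain — the clause headed by 'reminded'.
— Bianca: object of the clause headed by 'reminded'; is c-commanded by the pronoun; coreference would bind this R-expression — blocked (Principle C).
— Carmen's grandmother: second object of the clause headed by 'reminded'; is c-commanded by the pronoun; coreference would bind this R-expression — blocked (Principle C).
— Emma: subject of the clause headed by 'thought'; c-commands the pronoun but lies outside its binding domain — allowed.
— Sofia: possessor inside the subject DP of the matrix clause; does not c-command the pronoun — Principle B does not apply; allowed.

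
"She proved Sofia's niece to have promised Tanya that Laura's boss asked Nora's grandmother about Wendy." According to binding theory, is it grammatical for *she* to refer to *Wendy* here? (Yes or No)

No

*Wendy* is an R-expression; Principle C requires it to be free (not bound by any c-commanding expression).
— she: subject of the matrix clause; the pronoun c-commands the R-expression — coreference blocked (Principle C).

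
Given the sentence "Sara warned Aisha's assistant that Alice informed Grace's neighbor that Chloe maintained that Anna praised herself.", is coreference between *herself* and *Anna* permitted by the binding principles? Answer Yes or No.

*herself* is a reflexive; Principle A requires it to be bound within its binding domain — the clause headed by 'praised'.
— Anna: subject of the clause headed by 'praised'; c-commands the reflexive within its binding domain — allowed (Principle A).

Yes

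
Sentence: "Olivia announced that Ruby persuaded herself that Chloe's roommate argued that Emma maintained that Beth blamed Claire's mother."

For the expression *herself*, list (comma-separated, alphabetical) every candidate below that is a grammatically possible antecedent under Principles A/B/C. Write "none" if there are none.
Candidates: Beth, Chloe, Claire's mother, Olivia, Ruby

Ruby

*herself* is a reflexive; Principle A requires it to be bound within its binding domain — the clause headed by 'persuaded'.
— Beth: subject of the clause headed by 'blamed'; does not c-command the reflexive — cannot bind it (Principle A).
— Chloe: possessor inside the subject DP of the clause headed by 'argued'; does not c-command the reflexive — cannot bind it (Principle A).
— Claire's mother: object of the clause headed by 'blamed'; does not c-command the reflexive — cannot bind it (Principle A).
— Olivia: subject of the matrix clause; c-commands the reflexive but lies outside its binding domain — cannot bind it (Principle A).
— Ruby: subject of the clause headed by 'persuaded'; c-commands the reflexive within its binding domain — allowed (Principle A).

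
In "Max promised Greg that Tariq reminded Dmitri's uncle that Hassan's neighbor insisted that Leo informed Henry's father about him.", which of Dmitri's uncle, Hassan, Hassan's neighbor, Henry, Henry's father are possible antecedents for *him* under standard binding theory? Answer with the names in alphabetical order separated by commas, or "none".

*him* is a pronoun; Principle B requires it to be free in its binding domain — the clause headed by 'informed'.
— Dmitri's uncle: object of the clause headed by 'reminded'; c-commands the pronoun but lies outside its binding domain — allowed.
— Hassan: possessor inside the subject DP of the clause headed by 'insisted'; does not c-command the pronoun — Principle B does not apply; allowed.
— Hassan's neighbor: subject of the clause headed by 'insisted'; c-commands the pronoun but lies outside its binding domain — allowed.
— Henry: possessor inside the object DP of the clause headed by 'informed'; does not c-command the pronoun — Principle B does not apply; allowed.
— Henry's father: object of the clause headed by 'informed'; c-commands the pronoun within its binding domain — blocked (Principle B).

Dmitri's uncle, Hassan, Hassan's neighbor, Henry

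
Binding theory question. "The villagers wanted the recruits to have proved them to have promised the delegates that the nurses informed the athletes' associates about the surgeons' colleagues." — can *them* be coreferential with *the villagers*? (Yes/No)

*them* is a pronoun; Principle B requires it to be free in its binding domain — the clause headed by 'proved'.
— the villagers: subject of the matrix clause; c-commands the pronoun but lies outside its binding domain — allowed.

Yes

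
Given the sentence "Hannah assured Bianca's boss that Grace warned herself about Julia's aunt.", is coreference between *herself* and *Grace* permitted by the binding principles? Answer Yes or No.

*herself* is a reflexive; Principle A requires it to be bound within its binding domain — the clause headed by 'warned'.
— Grace: subject of the clause headed by 'warned'; c-commands the reflexive within its binding domain — allowed (Principle A).

Yes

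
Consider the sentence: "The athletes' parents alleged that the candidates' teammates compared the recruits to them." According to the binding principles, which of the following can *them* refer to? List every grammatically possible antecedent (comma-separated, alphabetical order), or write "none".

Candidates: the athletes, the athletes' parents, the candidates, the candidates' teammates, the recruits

the athletes, the athletes' parents, the candidates

*them* is a pronoun; Principle B requires it to be free in its binding domain — the clause headed by 'compared'.
— the athletes: possessor inside the subject DP of the matrix clause; does not c-command the pronoun — Principle B does not apply; allowed.
— the athletes' parents: subject of the matrix clause; c-commands the pronoun but lies outside its binding domain — allowed.
— the candidates: possessor inside the subject DP of the clause headed by 'compared'; does not c-command the pronoun — Principle B does not apply; allowed.
— the candidates' teammates: subject of the clause headed by 'compared'; c-commands the pronoun within its binding domain — blocked (Principle B).
— the recruits: object of the clause headed by 'compared'; c-commands the pronoun within its binding domain — blocked (Principle B).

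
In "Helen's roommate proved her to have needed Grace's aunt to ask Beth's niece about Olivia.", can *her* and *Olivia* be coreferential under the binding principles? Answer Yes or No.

*Olivia* is an R-expression; Principle C requires it to be free (not bound by any c-commanding expression).
— her: subject of the clause headed by 'needed'; the pronoun c-commands the R-expression — coreference blocked (Principle C).

No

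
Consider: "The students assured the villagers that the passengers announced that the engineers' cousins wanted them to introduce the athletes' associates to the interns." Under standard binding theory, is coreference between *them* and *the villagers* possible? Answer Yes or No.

Yes

*the villagers* is an R-expression; Principle C requires it to be free (not bound by any c-commanding expression).
— them: subject of the clause headed by 'introduce'; the pronoun does not c-command the R-expression — coreference allowed.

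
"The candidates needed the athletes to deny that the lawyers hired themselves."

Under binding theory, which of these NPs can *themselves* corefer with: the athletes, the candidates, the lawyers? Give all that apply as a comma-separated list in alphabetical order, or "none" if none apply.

*themselves* is a reflexive; Principle A requires it to be bound within its binding domain — the clause headed by 'hired'.
— the athletes: subject of the clause headed by 'deny'; c-commands the reflexive but lies outside its binding domain — cannot bind it (Principle A).
— the candidates: subject of the matrix clause; c-commands the reflexive but lies outside its binding domain — cannot bind it (Principle A).
— the lawyers: subject of the clause headed by 'hired'; c-commands the reflexive within its binding domain — allowed (Principle A).

the lawyers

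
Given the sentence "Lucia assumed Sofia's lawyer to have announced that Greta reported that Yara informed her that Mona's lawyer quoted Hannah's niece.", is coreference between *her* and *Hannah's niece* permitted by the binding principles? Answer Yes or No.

No

*her* is a pronoun; Principle B requires it to be free in its binding domain — the clause headed by 'informed'.
— Hannah's niece: object of the clause headed by 'quoted'; is c-commanded by the pronoun; coreference would bind this R-expression — blocked (Principle C).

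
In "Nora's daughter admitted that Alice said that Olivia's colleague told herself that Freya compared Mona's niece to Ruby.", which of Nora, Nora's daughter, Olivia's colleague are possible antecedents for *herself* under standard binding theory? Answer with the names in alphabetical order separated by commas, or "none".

*herself* is a reflexive; Principle A requires it to be bound within its binding domain — the clause headed by 'told'.
— Nora: possessor inside the subject DP of the matrix clause; does not c-command the reflexive — cannot bind it (Principle A).
— Nora's daughter: subject of the matrix clause; c-commands the reflexive but lies outside its binding domain — cannot bind it (Principle A).
— Olivia's colleague: subject of the clause headed by 'told'; c-commands the reflexive within its binding domain — allowed (Principle A).

Olivia's colleague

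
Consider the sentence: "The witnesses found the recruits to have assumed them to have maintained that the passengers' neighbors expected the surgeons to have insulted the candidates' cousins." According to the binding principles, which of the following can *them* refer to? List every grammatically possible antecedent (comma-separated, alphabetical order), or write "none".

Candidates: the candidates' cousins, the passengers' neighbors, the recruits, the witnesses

the witnesses

*them* is a pronoun; Principle B requires it to be free in its binding domain — the clause headed by 'assumed'.
— the candidates' cousins: object of the clause headed by 'insulted'; is c-commanded by the pronoun; coreference would bind this R-expression — blocked (Principle C).
— the passengers' neighbors: subject of the clause headed by 'expected'; is c-commanded by the pronoun; coreference would bind this R-expression — blocked (Principle C).
— the recruits: subject of the clause headed by 'assumed'; c-commands the pronoun within its binding domain — blocked (Principle B).
— the witnesses: subject of the matrix clause; c-commands the pronoun but lies outside its binding domain — allowed.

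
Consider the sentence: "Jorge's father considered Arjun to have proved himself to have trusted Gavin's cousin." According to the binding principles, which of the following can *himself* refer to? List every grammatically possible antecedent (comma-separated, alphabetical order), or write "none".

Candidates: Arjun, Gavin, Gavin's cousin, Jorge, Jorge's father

*himself* is a reflexive; Principle A requires it to be bound within its binding domain — the clause headed by 'proved'.
— Arjun: subject of the clause headed by 'proved'; c-commands the reflexive within its binding domain — allowed (Principle A).
— Gavin: possessor inside the object DP of the clause headed by 'trusted'; does not c-command the reflexive — cannot bind it (Principle A).
— Gavin's cousin: object of the clause headed by 'trusted'; does not c-command the reflexive — cannot bind it (Principle A).
— Jorge: possessor inside the subject DP of the matrix clause; does not c-command the reflexive — cannot bind it (Principle A).
— Jorge's father: subject of the matrix clause; c-commands the reflexive but lies outside its binding domain — cannot bind it (Principle A).

Arjun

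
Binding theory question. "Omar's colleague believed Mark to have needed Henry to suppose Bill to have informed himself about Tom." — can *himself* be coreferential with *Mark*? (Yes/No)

*himself* is a reflexive; Principle A requires it to be bound within its binding domain — the clause headed by 'informed'.
— Mark: subject of the clause headed by 'needed'; c-commands the reflexive but lies outside its binding domain — cannot bind it (Principle A).

No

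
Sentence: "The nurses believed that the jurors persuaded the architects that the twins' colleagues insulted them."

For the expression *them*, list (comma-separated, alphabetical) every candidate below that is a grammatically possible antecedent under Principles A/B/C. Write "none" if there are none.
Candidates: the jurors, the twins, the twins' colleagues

the jurors, the twins

*them* is a pronoun; Principle B requires it to be free in its binding domain — the clause headed by 'insulted'.
— the jurors: subject of the clause headed by 'persuaded'; c-commands the pronoun but lies outside its binding domain — allowed.
— the twins: possessor inside the subject DP of the clause headed by 'insulted'; does not c-command the pronoun — Principle B does not apply; allowed.
— the twins' colleagues: subject of the clause headed by 'insulted'; c-commands the pronoun within its binding domain — blocked (Principle B).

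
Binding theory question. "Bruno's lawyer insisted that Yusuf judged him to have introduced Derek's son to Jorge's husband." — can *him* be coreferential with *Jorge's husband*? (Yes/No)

*him* is a pronoun; Principle B requires it to be free in its binding domain — the clause headed by 'judged'.
— Jorge's husband: second object of the clause headed by 'introduced'; is c-commanded by the pronoun; coreference would bind this R-expression — blocked (Principle C).

No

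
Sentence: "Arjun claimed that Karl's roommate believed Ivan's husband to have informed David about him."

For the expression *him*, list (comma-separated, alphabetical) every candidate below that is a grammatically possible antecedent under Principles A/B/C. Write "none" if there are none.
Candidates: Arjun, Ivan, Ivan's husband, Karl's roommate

*him* is a pronoun; Principle B requires it to be free in its binding domain — the clause headed by 'informed'.
— Arjun: subject of the matrix clause; c-commands the pronoun but lies outside its binding domain — allowed.
— Ivan: possessor inside the subject DP of the clause headed by 'informed'; does not c-command the pronoun — Principle B does not apply; allowed.
— Ivan's husband: subject of the clause headed by 'informed'; c-commands the pronoun within its binding domain — blocked (Principle B).
— Karl's roommate: subject of the clause headed by 'believed'; c-commands the pronoun but lies outside its binding domain — allowed.

Arjun, Ivan, Karl's roommate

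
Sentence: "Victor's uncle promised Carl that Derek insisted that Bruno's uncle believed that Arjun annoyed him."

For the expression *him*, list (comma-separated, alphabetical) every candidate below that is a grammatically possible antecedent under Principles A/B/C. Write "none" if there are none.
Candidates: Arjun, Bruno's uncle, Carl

Bruno's uncle, Carl

*him* is a pronoun; Principle B requires it to be free in its binding domain — the clause headed by 'annoyed'.
— Arjun: subject of the clause headed by 'annoyed'; c-commands the pronoun within its binding domain — blocked (Principle B).
— Bruno's uncle: subject of the clause headed by 'believed'; c-commands the pronoun but lies outside its binding domain — allowed.
— Carl: object of the matrix clause; c-commands the pronoun but lies outside its binding domain — allowed.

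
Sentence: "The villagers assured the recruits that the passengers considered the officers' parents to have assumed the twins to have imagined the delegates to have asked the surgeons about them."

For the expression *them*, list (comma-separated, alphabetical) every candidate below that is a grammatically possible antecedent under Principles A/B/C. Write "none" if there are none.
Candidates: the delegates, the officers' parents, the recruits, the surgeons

the officers' parents, the recruits

*them* is a pronoun; Principle B requires it to be free in its binding domain — the clause headed by 'asked'.
— the delegates: subject of the clause headed by 'asked'; c-commands the pronoun within its binding domain — blocked (Principle B).
— the officers' parents: subject of the clause headed by 'assumed'; c-commands the pronoun but lies outside its binding domain — allowed.
— the recruits: object of the matrix clause; c-commands the pronoun but lies outside its binding domain — allowed.
— the surgeons: object of the clause headed by 'asked'; c-commands the pronoun within its binding domain — blocked (Principle B).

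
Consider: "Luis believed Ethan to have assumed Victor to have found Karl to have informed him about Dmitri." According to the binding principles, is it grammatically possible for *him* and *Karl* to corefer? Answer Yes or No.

*him* is a pronoun; Principle B requires it to be free in its binding domain — the clause headed by 'informed'.
— Karl: subject of the clause headed by 'informed'; c-commands the pronoun within its binding domain — blocked (Principle B).

No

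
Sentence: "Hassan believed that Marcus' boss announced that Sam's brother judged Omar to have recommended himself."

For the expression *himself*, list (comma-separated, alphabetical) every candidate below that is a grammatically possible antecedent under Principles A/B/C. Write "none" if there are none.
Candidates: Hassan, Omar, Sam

Omar

*himself* is a reflexive; Principle A requires it to be bound within its binding domain — the clause headed by 'recommended'.
— Hassan: subject of the matrix clause; c-commands the reflexive but lies outside its binding domain — cannot bind it (Principle A).
— Omar: subject of the clause headed by 'recommended'; c-commands the reflexive within its binding domain — allowed (Principle A).
— Sam: possessor inside the subject DP of the clause headed by 'judged'; does not c-command the reflexive — cannot bind it (Principle A).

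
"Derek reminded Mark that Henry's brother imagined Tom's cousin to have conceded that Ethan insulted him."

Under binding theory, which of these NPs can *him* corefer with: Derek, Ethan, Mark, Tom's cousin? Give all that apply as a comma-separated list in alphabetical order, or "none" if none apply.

*him* is a pronoun; Principle B requires it to be free in its binding domain — the clause headed by 'insulted'.
— Derek: subject of the matrix clause; c-commands the pronoun but lies outside its binding domain — allowed.
— Ethan: subject of the clause headed by 'insulted'; c-commands the pronoun within its binding domain — blocked (Principle B).
— Mark: object of the matrix clause; c-commands the pronoun but lies outside its binding domain — allowed.
— Tom's cousin: subject of the clause headed by 'conceded'; c-commands the pronoun but lies outside its binding domain — allowed.

Derek, Mark, Tom's cousin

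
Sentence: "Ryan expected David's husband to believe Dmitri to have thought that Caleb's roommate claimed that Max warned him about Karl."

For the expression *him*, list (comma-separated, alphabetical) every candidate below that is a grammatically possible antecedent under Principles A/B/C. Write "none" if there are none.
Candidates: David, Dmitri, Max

*him* is a pronoun; Principle B requires it to be free in its binding domain — the clause headed by 'warned'.
— David: possessor inside the subject DP of the clause headed by 'believe'; does not c-command the pronoun — Principle B does not apply; allowed.
— Dmitri: subject of the clause headed by 'thought'; c-commands the pronoun but lies outside its binding domain — allowed.
— Max: subject of the clause headed by 'warned'; c-commands the pronoun within its binding domain — blocked (Principle B).

David, Dmitri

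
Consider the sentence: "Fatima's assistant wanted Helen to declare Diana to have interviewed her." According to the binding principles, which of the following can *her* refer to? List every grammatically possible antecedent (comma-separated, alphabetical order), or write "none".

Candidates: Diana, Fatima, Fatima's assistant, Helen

*her* is a pronoun; Principle B requires it to be free in its binding domain — the clause headed by 'interviewed'.
— Diana: subject of the clause headed by 'interviewed'; c-commands the pronoun within its binding domain — blocked (Principle B).
— Fatima: possessor inside the subject DP of the matrix clause; does not c-command the pronoun — Principle B does not apply; allowed.
— Fatima's assistant: subject of the matrix clause; c-commands the pronoun but lies outside its binding domain — allowed.
— Helen: subject of the clause headed by 'declare'; c-commands the pronoun but lies outside its binding domain — allowed.

Fatima, Fatima's assistant, Helen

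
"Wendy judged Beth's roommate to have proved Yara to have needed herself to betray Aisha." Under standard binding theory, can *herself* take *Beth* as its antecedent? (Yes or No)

No

*herself* is a reflexive; Principle A requires it to be bound within its binding domain — the clause headed by 'needed'.
— Beth: possessor inside the subject DP of the clause headed by 'proved'; does not c-command the reflexive — cannot bind it (Principle A).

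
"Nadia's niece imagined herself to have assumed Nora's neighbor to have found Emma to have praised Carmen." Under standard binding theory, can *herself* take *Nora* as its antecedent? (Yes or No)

No

*herself* is a reflexive; Principle A requires it to be bound within its binding domain — the matrix clause.
— Nora: possessor inside the subject DP of the clause headed by 'found'; does not c-command the reflexive — cannot bind it (Principle A).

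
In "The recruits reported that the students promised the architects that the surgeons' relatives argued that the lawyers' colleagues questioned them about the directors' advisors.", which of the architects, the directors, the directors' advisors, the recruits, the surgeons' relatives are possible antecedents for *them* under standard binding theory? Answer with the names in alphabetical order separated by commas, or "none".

the architects, the recruits, the surgeons' relatives

*them* is a pronoun; Principle B requires it to be free in its binding domain — the clause headed by 'questioned'.
— the architects: object of the clause headed by 'promised'; c-commands the pronoun but lies outside its binding domain — allowed.
— the directors: possessor inside the second object DP of the clause headed by 'questioned'; is c-commanded by the pronoun; coreference would bind this R-expression — blocked (Principle C).
— the directors' advisors: second object of the clause headed by 'questioned'; is c-commanded by the pronoun; coreference would bind this R-expression — blocked (Principle C).
— the recruits: subject of the matrix clause; c-commands the pronoun but lies outside its binding domain — allowed.
— the surgeons' relatives: subject of the clause headed by 'argued'; c-commands the pronoun but lies outside its binding domain — allowed.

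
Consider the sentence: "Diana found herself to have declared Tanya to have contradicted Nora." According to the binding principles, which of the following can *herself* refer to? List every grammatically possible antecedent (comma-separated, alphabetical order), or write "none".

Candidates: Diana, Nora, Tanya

Diana

*herself* is a reflexive; Principle A requires it to be bound within its binding domain — the matrix clause.
— Diana: subject of the matrix clause; c-commands the reflexive within its binding domain — allowed (Principle A).
— Nora: object of the clause headed by 'contradicted'; does not c-command the reflexive — cannot bind it (Principle A).
— Tanya: subject of the clause headed by 'contradicted'; does not c-command the reflexive — cannot bind it (Principle A).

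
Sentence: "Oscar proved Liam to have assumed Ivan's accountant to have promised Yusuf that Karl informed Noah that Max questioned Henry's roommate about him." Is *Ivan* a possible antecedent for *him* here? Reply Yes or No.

Yes

*him* is a pronoun; Principle B requires it to be free in its binding domain — the clause headed by 'questioned'.
— Ivan: possessor inside the subject DP of the clause headed by 'promised'; does not c-command the pronoun — Principle B does not apply; allowed.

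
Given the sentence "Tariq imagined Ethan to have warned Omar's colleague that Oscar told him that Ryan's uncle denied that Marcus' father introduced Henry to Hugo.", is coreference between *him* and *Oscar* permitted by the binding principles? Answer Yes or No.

No

*him* is a pronoun; Principle B requires it to be free in its binding domain — the clause headed by 'told'.
— Oscar: subject of the clause headed by 'told'; c-commands the pronoun within its binding domain — blocked (Principle B).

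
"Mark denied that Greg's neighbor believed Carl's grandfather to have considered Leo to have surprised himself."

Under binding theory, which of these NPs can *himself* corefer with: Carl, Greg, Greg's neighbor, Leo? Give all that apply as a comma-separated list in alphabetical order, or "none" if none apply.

Leo

*himself* is a reflexive; Principle A requires it to be bound within its binding domain — the clause headed by 'surprised'.
— Carl: possessor inside the subject DP of the clause headed by 'considered'; does not c-command the reflexive — cannot bind it (Principle A).
— Greg: possessor inside the subject DP of the clause headed by 'believed'; does not c-command the reflexive — cannot bind it (Principle A).
— Greg's neighbor: subject of the clause headed by 'believed'; c-commands the reflexive but lies outside its binding domain — cannot bind it (Principle A).
— Leo: subject of the clause headed by 'surprised'; c-commands the reflexive within its binding domain — allowed (Principle A).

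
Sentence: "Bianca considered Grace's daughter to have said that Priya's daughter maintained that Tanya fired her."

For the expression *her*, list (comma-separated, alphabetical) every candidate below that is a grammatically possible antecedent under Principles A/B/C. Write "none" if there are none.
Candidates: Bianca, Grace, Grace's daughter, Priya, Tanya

*her* is a pronoun; Principle B requires it to be free in its binding domain — the clause headed by 'fired'.
— Bianca: subject of the matrix clause; c-commands the pronoun but lies outside its binding domain — allowed.
— Grace: possessor inside the subject DP of the clause headed by 'said'; does not c-command the pronoun — Principle B does not apply; allowed.
— Grace's daughter: subject of the clause headed by 'said'; c-commands the pronoun but lies outside its binding domain — allowed.
— Priya: possessor inside the subject DP of the clause headed by 'maintained'; does not c-command the pronoun — Principle B does not apply; allowed.
— Tanya: subject of the clause headed by 'fired'; c-commands the pronoun within its binding domain — blocked (Principle B).

Bianca, Grace, Grace's daughter, Priya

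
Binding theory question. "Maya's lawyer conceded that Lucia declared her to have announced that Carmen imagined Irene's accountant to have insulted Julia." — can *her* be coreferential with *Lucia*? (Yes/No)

No

*her* is a pronoun; Principle B requires it to be free in its binding domain — the clause headed by 'declared'.
— Lucia: subject of the clause headed by 'declared'; c-commands the pronoun within its binding domain — blocked (Principle B).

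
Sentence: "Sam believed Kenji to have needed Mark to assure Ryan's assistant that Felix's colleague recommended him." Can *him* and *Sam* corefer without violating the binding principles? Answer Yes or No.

Yes

*Sam* is an R-expression; Principle C requires it to be free (not bound by any c-commanding expression).
— him: object of the clause headed by 'recommended'; the pronoun does not c-command the R-expression — coreference allowed.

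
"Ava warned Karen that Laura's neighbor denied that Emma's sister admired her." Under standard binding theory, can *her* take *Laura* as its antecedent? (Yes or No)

*her* is a pronoun; Principle B requires it to be free in its binding domain — the clause headed by 'admired'.
— Laura: possessor inside the subject DP of the clause headed by 'denied'; does not c-command the pronoun — Principle B does not apply; allowed.

Yes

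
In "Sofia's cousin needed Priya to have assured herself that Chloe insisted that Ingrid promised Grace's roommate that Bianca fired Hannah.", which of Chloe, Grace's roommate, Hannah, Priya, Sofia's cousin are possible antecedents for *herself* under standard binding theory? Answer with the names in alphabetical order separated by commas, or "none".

Priya

*herself* is a reflexive; Principle A requires it to be bound within its binding domain — the clause headed by 'assured'.
— Chloe: subject of the clause headed by 'insisted'; does not c-command the reflexive — cannot bind it (Principle A).
— Grace's roommate: object of the clause headed by 'promised'; does not c-command the reflexive — cannot bind it (Principle A).
— Hannah: object of the clause headed by 'fired'; does not c-command the reflexive — cannot bind it (Principle A).
— Priya: subject of the clause headed by 'assured'; c-commands the reflexive within its binding domain — allowed (Principle A).
— Sofia's cousin: subject of the matrix clause; c-commands the reflexive but lies outside its binding domain — cannot bind it (Principle A).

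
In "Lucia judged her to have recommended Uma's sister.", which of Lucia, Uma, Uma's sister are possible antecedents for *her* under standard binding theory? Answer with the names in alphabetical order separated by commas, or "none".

*her* is a pronoun; Principle B requires it to be free in its binding domain — the matrix clause.
— Lucia: subject of the matrix clause; c-commands the pronoun within its binding domain — blocked (Principle B).
— Uma: possessor inside the object DP of the clause headed by 'recommended'; is c-commanded by the pronoun; coreference would bind this R-expression — blocked (Principle C).
— Uma's sister: object of the clause headed by 'recommended'; is c-commanded by the pronoun; coreference would bind this R-expression — blocked (Principle C).

none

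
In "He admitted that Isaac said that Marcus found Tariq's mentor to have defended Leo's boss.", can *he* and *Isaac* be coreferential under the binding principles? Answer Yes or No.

*Isaac* is an R-expression; Principle C requires it to be free (not bound by any c-commanding expression).
— he: subject of the matrix clause; the pronoun c-commands the R-expression — coreference blocked (Principle C).

No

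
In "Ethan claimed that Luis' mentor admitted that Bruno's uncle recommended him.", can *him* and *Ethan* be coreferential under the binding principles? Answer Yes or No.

*Ethan* is an R-expression; Principle C requires it to be free (not bound by any c-commanding expression).
— him: object of the clause headed by 'recommended'; the pronoun does not c-command the R-expression — coreference allowed.

Yes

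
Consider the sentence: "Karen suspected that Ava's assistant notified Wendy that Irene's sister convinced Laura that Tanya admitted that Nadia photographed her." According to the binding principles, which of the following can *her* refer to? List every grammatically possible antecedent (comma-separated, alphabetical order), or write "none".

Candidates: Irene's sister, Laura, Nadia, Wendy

Irene's sister, Laura, Wendy

*her* is a pronoun; Principle B requires it to be free in its binding domain — the clause headed by 'photographed'.
— Irene's sister: subject of the clause headed by 'convinced'; c-commands the pronoun but lies outside its binding domain — allowed.
— Laura: object of the clause headed by 'convinced'; c-commands the pronoun but lies outside its binding domain — allowed.
— Nadia: subject of the clause headed by 'photographed'; c-commands the pronoun within its binding domain — blocked (Principle B).
— Wendy: object of the clause headed by 'notified'; c-commands the pronoun but lies outside its binding domain — allowed.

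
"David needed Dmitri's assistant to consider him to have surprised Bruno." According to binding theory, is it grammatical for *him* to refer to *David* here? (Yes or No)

*David* is an R-expression; Principle C requires it to be free (not bound by any c-commanding expression).
— him: subject of the clause headed by 'surprised'; the pronoun does not c-command the R-expression — coreference allowed.

Yes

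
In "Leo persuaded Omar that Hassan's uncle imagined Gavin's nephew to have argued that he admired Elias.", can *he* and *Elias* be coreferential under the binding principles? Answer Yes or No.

No

*Elias* is an R-expression; Principle C requires it to be free (not bound by any c-commanding expression).
— he: subject of the clause headed by 'admired'; the pronoun c-commands the R-expression — coreference blocked (Principle C).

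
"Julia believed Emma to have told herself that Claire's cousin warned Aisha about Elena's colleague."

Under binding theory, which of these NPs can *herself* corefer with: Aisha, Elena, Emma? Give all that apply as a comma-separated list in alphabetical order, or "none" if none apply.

*herself* is a reflexive; Principle A requires it to be bound within its binding domain — the clause headed by 'told'.
— Aisha: object of the clause headed by 'warned'; does not c-command the reflexive — cannot bind it (Principle A).
— Elena: possessor inside the second object DP of the clause headed by 'warned'; does not c-command the reflexive — cannot bind it (Principle A).
— Emma: subject of the clause headed by 'told'; c-commands the reflexive within its binding domain — allowed (Principle A).

Emma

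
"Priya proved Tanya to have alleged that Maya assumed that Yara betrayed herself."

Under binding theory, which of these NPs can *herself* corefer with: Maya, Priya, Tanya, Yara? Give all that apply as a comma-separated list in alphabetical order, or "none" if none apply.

Yara

*herself* is a reflexive; Principle A requires it to be bound within its binding domain — the clause headed by 'betrayed'.
— Maya: subject of the clause headed by 'assumed'; c-commands the reflexive but lies outside its binding domain — cannot bind it (Principle A).
— Priya: subject of the matrix clause; c-commands the reflexive but lies outside its binding domain — cannot bind it (Principle A).
— Tanya: subject of the clause headed by 'alleged'; c-commands the reflexive but lies outside its binding domain — cannot bind it (Principle A).
— Yara: subject of the clause headed by 'betrayed'; c-commands the reflexive within its binding domain — allowed (Principle A).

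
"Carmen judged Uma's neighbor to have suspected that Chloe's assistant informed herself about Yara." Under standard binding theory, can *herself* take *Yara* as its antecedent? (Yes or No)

*herself* is a reflexive; Principle A requires it to be bound within its binding domain — the clause headed by 'informed'.
— Yara: second object of the clause headed by 'informed'; does not c-command the reflexive — cannot bind it (Principle A).

No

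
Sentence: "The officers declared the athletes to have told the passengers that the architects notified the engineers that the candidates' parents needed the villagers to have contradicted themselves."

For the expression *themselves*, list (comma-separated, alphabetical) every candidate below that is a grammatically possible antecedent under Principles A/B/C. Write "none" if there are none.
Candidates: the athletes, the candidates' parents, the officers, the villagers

*themselves* is a reflexive; Principle A requires it to be bound within its binding domain — the clause headed by 'contradicted'.
— the athletes: subject of the clause headed by 'told'; c-commands the reflexive but lies outside its binding domain — cannot bind it (Principle A).
— the candidates' parents: subject of the clause headed by 'needed'; c-commands the reflexive but lies outside its binding domain — cannot bind it (Principle A).
— the officers: subject of the matrix clause; c-commands the reflexive but lies outside its binding domain — cannot bind it (Principle A).
— the villagers: subject of the clause headed by 'contradicted'; c-commands the reflexive within its binding domain — allowed (Principle A).

the villagers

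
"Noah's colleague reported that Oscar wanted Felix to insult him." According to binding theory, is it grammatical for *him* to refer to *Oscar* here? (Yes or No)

Yes

*Oscar* is an R-expression; Principle C requires it to be free (not bound by any c-commanding expression).
— him: object of the clause headed by 'insult'; the pronoun does not c-command the R-expression — coreference allowed.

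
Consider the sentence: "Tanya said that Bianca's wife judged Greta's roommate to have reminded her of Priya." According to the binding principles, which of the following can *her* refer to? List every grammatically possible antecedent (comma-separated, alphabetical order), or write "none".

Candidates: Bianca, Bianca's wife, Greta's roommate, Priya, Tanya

Bianca, Bianca's wife, Tanya

*her* is a pronoun; Principle B requires it to be free in its binding domain — the clause headed by 'reminded'.
— Bianca: possessor inside the subject DP of the clause headed by 'judged'; does not c-command the pronoun — Principle B does not apply; allowed.
— Bianca's wife: subject of the clause headed by 'judged'; c-commands the pronoun but lies outside its binding domain — allowed.
— Greta's roommate: subject of the clause headed by 'reminded'; c-commands the pronoun within its binding domain — blocked (Principle B).
— Priya: second object of the clause headed by 'reminded'; is c-commanded by the pronoun; coreference would bind this R-expression — blocked (Principle C).
— Tanya: subject of the matrix clause; c-commands the pronoun but lies outside its binding domain — allowed.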